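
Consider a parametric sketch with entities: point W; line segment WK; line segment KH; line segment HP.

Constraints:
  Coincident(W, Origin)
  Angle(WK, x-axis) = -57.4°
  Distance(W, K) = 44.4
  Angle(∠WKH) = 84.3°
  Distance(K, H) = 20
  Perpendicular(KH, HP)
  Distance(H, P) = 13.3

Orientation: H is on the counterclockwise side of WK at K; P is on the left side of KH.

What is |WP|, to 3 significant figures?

34.6

W is at the origin; WK runs at -57.4° with length 44.4, so K = 44.4·(cos -57.4°, sin -57.4°) = (23.9, -37.4). ∠WKH = 84.3°, so KH runs at -57.4° + (180° − 84.3°) = 38.3° from the x-axis; with |KH| = 20.0, H = K + 20.0·(cos 38.3°, sin 38.3°) = (39.6, -25.0). KH is perpendicular to HP; with |HP| = 13.3 on the left of KH, P = H + 13.3·(-0.620, 0.785) = (31.4, -14.6). Then |WP| = |P − W| = 34.6.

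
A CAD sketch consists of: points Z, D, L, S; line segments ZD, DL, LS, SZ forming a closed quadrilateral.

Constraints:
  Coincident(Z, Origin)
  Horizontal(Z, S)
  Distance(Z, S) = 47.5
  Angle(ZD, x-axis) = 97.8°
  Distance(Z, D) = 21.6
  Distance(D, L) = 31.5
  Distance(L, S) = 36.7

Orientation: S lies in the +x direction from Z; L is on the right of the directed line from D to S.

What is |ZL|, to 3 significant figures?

13.2

Z is at the origin; Z and S share the same y with |ZS| = 47.5 and S in +x, so S = (47.5, 0). ZD runs at 97.8° with |ZD| = 21.6, so D = (-2.93, 21.4). L is determined by |DL| = 31.5 and |LS| = 36.7 together: it lies at the intersection of circle(D, 31.5) and circle(S, 36.7). With |DS| = 54.8, the foot of the radical line on DS is 24.2 from D and the perpendicular offset is √(31.5² − 24.2²) = 20.2. Taking the right-of-DS solution: L = (11.4, -6.65).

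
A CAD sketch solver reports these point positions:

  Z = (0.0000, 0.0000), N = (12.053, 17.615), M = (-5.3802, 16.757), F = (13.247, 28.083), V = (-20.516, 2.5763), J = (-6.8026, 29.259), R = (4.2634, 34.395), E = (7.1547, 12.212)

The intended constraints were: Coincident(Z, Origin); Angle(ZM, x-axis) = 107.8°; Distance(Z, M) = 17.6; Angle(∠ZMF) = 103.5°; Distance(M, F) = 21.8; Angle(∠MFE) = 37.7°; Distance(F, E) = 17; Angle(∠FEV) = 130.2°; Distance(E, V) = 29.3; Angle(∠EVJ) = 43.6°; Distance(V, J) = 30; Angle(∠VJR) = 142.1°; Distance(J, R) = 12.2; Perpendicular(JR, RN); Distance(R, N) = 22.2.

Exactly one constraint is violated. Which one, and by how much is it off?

Distance(R, N) = 22.2 — off by 3.70.

Z = (0.00, 0.00) ✓; ZM at 107.8° ✓; |ZM| = 17.60 ✓; ∠ZMF = 103.5° ✓; |MF| = 21.80 ✓; ∠MFE = 37.70° ✓; |FE| = 17.00 ✓; ∠FEV = 130.2° ✓; |EV| = 29.30 ✓; ∠EVJ = 43.60° ✓; |VJ| = 30.00 ✓; ∠VJR = 142.1° ✓; |JR| = 12.20 ✓; ∠(JR, RN) = 90.00° ✓; |RN| = 18.50 ✗.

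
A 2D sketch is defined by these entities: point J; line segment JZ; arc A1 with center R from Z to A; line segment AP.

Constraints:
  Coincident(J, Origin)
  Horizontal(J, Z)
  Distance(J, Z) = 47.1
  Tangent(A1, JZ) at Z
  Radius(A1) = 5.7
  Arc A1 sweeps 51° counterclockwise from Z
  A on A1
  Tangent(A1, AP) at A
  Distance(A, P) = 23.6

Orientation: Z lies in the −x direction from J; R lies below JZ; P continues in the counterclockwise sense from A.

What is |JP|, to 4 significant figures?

69.46

J is at the origin; J and Z share the same y with |JZ| = 47.1 and Z on the −x side, so Z = (-47.10, 0.000). Tangency of A1 to JZ means the radius RZ is perpendicular to JZ, so R = Z + (0, -5.7) = (-47.10, -5.700). On A1, Z sits at bearing 90° from R; a 51° counterclockwise sweep puts A at bearing 141°, so A = R + 5.7·(cos 141°, sin 141°) = (-51.53, -2.113). Since A1 is tangent to AP there, RA ⟂ AP, so AP runs along (−sin 141°, cos 141°); with |AP| = 23.6, P = (-66.38, -20.45). Then |JP| = |P − J| = 69.46.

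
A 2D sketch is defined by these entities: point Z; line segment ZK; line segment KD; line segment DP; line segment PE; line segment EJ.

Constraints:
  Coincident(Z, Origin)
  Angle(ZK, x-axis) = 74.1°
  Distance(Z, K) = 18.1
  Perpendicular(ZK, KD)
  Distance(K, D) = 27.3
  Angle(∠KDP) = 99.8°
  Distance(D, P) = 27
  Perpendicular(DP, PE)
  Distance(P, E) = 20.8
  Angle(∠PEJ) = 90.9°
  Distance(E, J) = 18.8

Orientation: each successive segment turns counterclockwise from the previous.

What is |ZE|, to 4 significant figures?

16.58

Z is at the origin; ZK runs at 74.1° with length 18.1, so K = (4.959, 17.41). ZK ⟂ KD, so KD runs at 164.1°; with |KD| = 27.3, D = (-21.30, 24.89). ∠KDP = 99.8° gives DP at -115.7° from the x-axis; with |DP| = 27.0, P = (-33.01, 0.5575). DP is perpendicular to PE, so PE runs at -25.70°; with |PE| = 20.8, E = (-14.26, -8.463). Then |ZE| = |E − Z| = 16.58.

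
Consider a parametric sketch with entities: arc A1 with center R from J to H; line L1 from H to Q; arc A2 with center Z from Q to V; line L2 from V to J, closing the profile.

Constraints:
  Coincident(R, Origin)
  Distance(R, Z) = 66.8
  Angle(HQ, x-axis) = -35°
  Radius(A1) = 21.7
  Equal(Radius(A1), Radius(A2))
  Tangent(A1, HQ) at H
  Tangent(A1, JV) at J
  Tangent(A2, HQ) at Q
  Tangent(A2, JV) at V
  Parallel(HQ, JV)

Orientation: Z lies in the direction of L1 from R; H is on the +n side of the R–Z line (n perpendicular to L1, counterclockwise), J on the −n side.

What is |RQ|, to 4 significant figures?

70.24

Tangency of A1 to both parallel lines with radius 21.7 puts H and J at R ± 21.7·n: H = (12.45, 17.78), J = (-12.45, -17.78). Equal radii place Q and V the same way about Z: Q = Z + 21.7·n = (67.17, -20.54), V = Z − 21.7·n = (42.27, -56.09). Then |RQ| = |Q − R| = 70.24.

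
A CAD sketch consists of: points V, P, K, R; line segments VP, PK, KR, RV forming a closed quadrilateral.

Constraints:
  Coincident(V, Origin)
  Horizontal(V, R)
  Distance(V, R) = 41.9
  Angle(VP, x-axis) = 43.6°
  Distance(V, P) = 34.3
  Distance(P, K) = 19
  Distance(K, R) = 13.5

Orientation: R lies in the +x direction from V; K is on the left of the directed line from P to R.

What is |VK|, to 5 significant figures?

43.033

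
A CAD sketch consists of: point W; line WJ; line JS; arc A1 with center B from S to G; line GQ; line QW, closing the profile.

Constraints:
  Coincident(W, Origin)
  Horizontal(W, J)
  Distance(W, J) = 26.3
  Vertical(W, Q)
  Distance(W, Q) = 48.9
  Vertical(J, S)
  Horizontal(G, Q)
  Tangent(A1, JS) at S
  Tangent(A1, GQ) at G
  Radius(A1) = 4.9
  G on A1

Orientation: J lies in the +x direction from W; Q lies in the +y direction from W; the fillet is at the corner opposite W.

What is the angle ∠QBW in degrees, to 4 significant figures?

76.96°

WQ is vertical with |WQ| = 48.9 and Q on the +y side, so Q = (0.000, 48.90). The virtual corner opposite W is at (26.30, 48.90). The tangent condition forces BS to be normal to JS and A1 meets GQ tangentially, so BG is at right angles to GQ, with radius 4.9, so the center B sits 4.9 in from both sides at B = (21.40, 44.00). Then cos ∠QBW = BQ·BW / (|BQ||BW|), giving 76.96°.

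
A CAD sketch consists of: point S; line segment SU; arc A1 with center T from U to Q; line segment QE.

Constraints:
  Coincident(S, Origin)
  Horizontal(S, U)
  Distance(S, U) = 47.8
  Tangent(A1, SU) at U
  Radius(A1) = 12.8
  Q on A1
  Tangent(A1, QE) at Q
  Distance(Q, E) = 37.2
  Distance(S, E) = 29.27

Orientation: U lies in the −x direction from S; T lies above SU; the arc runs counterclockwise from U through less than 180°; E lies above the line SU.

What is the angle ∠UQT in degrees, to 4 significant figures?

69.87°

S is at the origin; SU is horizontal with |SU| = 47.8 and U on the −x side, so U = (-47.80, 0.000). A1 meets SU tangentially, so TU is at right angles to SU, so T = U + (0, 12.8) = (-47.80, 12.80). Since TQ ⟂ QE (tangency), |TE| = √(12.8² + 37.2²) = 39.34 regardless of where Q sits on A1. So E lies on both circle(S, 29.27) and circle(T, 39.34); the above-SU intersection is E = (-11.14, 27.07). Q is the foot of the tangent from E: Q = (-39.53, 3.031).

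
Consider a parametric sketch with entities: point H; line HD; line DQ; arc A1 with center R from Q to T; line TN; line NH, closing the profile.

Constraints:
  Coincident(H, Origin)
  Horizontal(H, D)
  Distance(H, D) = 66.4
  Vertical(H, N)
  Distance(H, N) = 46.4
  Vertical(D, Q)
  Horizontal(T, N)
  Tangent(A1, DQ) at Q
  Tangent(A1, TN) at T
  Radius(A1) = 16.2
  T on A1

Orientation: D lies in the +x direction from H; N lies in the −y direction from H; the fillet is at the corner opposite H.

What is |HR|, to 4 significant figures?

58.58

H is at the origin; HD is horizontal with |HD| = 66.4 and D on the +x side, so D = (66.40, 0.000). HN is vertical with |HN| = 46.4 and N on the −y side, so N = (0.000, -46.40). The virtual corner opposite H is at (66.40, -46.40). Since A1 is tangent to DQ there, RQ ⟂ DQ and since A1 is tangent to TN there, RT ⟂ TN, with radius 16.2, so the center R sits 16.2 in from both sides at R = (50.20, -30.20). Then |HR| = |R − H| = 58.58.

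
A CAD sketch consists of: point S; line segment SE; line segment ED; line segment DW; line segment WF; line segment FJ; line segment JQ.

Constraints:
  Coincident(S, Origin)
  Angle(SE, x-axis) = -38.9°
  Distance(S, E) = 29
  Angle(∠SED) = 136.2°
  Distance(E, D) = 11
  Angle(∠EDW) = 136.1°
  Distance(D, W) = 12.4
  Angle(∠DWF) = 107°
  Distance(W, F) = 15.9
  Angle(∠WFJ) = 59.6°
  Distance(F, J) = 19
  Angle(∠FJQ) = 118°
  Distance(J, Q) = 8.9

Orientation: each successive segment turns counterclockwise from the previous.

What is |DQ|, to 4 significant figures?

4.280

∠WFJ = 59.6° gives FJ at -117.8° from the x-axis; with |FJ| = 19.0, J = (24.46, -11.24). ∠FJQ = 118.0° gives JQ at -55.80° from the x-axis; with |JQ| = 8.9, Q = (29.46, -18.60). Then |DQ| = |Q − D| = 4.280.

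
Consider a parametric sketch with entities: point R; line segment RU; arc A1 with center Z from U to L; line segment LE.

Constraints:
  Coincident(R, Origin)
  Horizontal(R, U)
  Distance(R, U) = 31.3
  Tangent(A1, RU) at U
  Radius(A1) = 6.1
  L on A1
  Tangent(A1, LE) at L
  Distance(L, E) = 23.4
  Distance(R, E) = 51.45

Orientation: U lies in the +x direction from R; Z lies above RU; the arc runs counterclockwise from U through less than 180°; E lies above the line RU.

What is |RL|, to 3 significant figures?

37.4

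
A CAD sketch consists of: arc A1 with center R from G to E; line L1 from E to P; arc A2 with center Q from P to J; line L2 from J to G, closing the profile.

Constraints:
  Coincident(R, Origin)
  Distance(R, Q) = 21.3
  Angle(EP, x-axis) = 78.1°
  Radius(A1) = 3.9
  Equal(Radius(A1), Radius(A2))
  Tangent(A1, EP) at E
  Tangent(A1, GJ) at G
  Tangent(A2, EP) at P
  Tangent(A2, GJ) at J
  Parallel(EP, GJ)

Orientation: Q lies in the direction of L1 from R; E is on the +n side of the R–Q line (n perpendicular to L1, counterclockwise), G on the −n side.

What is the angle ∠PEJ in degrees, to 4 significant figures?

20.11°

The slot axis is L1's direction at 78.1°, so u = (cos 78.1°, sin 78.1°) = (0.2062, 0.9785) and n = (−sin 78.1°, cos 78.1°) = (-0.9785, 0.2062). R is at the origin and Q lies 21.3 along u from R, so Q = 21.3·u = (4.392, 20.84). Tangency of A1 to both parallel lines with radius 3.9 puts E and G at R ± 3.9·n: E = (-3.816, 0.8042), G = (3.816, -0.8042). Equal radii place P and J the same way about Q: P = Q + 3.9·n = (0.5760, 21.65), J = Q − 3.9·n = (8.208, 20.04). Then cos ∠PEJ = EP·EJ / (|EP||EJ|), giving 20.11°.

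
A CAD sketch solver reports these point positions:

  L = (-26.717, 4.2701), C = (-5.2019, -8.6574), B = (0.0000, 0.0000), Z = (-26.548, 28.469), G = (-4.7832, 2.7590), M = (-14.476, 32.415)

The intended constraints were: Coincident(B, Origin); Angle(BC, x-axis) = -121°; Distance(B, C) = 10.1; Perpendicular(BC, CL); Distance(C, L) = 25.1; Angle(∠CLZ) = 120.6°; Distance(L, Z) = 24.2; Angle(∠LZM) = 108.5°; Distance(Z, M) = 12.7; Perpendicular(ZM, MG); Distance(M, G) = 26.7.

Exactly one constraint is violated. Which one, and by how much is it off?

Distance(M, G) = 26.7 — off by 4.50.

B = (0.00, 0.00) ✓; BC at -121.0° ✓; |BC| = 10.10 ✓; ∠(BC, CL) = 90.00° ✓; |CL| = 25.10 ✓; ∠CLZ = 120.6° ✓; |LZ| = 24.20 ✓; ∠LZM = 108.5° ✓; |ZM| = 12.70 ✓; ∠(ZM, MG) = 90.00° ✓; |MG| = 31.20 ✗.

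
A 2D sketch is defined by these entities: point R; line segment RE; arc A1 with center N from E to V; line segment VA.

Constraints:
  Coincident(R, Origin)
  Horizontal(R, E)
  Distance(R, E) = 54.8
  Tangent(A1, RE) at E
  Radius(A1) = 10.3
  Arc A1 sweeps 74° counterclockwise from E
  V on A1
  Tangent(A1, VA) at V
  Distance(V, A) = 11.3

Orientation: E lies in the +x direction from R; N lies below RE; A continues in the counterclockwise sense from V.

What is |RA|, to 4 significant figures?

45.63

R is at the origin; RE is horizontal with |RE| = 54.8 and E on the +x side, so E = (54.80, 0.000). A1 meets RE tangentially, so NE is at right angles to RE, so N = E + (0, -10.3) = (54.80, -10.30). On A1, E sits at bearing 90° from N; a 74° counterclockwise sweep puts V at bearing 164°, so V = N + 10.3·(cos 164°, sin 164°) = (44.90, -7.461). A1 meets VA tangentially, so NV is at right angles to VA, so VA runs along (−sin 164°, cos 164°); with |VA| = 11.3, A = (41.78, -18.32). Then |RA| = |A − R| = 45.63.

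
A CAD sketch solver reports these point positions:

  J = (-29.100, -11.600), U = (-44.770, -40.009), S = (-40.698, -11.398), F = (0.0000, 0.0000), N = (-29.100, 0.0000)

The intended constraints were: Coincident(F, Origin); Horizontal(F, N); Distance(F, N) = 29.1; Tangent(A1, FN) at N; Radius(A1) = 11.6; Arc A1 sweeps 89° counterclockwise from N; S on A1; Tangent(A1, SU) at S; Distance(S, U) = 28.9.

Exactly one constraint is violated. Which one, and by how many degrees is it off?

Tangent(A1, SU) at S — off by 7.10°.

F = (0.00, 0.00) ✓; F.y = 0.00, N.y = 0.00 ✓; |FN| = 29.10 ✓; ∠(JN, NF) = 90.00° ✓; |JN| = 11.60 ✓; bearing(J→S) − bearing(J→N) = 89.00° ✓; |JS| = 11.60 ✓; ∠(JS, SU) = 97.10° ✗; |SU| = 28.90 ✓.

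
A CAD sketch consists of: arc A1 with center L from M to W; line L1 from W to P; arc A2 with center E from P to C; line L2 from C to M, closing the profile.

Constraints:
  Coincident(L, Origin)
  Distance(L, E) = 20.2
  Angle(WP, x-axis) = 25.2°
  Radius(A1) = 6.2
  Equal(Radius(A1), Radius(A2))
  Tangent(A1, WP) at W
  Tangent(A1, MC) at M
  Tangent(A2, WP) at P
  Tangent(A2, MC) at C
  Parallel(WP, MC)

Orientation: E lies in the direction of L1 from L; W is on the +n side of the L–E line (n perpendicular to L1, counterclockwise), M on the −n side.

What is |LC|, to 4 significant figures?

21.13

The slot axis is L1's direction at 25.2°, so u = (cos 25.2°, sin 25.2°) = (0.9048, 0.4258) and n = (−sin 25.2°, cos 25.2°) = (-0.4258, 0.9048). L is at the origin and E lies 20.2 along u from L, so E = 20.2·u = (18.28, 8.601). Tangency of A1 to both parallel lines with radius 6.2 puts W and M at L ± 6.2·n: W = (-2.640, 5.610), M = (2.640, -5.610). Equal radii place P and C the same way about E: P = E + 6.2·n = (15.64, 14.21), C = E − 6.2·n = (20.92, 2.991). Then |LC| = |C − L| = 21.13.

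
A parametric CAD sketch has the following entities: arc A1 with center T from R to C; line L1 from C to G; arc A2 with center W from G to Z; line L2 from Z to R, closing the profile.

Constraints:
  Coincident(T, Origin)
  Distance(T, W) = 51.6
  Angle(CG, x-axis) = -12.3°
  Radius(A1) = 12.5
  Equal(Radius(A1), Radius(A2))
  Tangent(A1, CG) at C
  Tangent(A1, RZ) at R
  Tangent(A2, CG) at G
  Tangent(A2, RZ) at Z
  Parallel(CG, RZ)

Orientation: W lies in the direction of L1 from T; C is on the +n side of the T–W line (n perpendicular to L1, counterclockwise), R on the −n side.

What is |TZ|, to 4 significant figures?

53.09

The slot axis is L1's direction at -12.3°, so u = (cos -12.3°, sin -12.3°) = (0.9770, -0.2130) and n = (−sin -12.3°, cos -12.3°) = (0.2130, 0.9770). T is at the origin and W lies 51.6 along u from T, so W = 51.6·u = (50.42, -10.99). Tangency of A1 to both parallel lines with radius 12.5 puts C and R at T ± 12.5·n: C = (2.663, 12.21), R = (-2.663, -12.21). Equal radii place G and Z the same way about W: G = W + 12.5·n = (53.08, 1.221), Z = W − 12.5·n = (47.75, -23.21). Then |TZ| = |Z − T| = 53.09.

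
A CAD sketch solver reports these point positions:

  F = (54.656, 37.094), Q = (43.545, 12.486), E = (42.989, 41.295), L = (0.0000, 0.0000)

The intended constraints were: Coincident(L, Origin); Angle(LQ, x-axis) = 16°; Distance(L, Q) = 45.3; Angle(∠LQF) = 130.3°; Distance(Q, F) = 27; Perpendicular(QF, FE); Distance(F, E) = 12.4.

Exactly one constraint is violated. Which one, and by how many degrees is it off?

Perpendicular(QF, FE) — off by 4.50°.

L = (0.00, 0.00) ✓; LQ at 16.00° ✓; |LQ| = 45.30 ✓; ∠LQF = 130.3° ✓; |QF| = 27.00 ✓; ∠(QF, FE) = 94.50° ✗; |FE| = 12.40 ✓.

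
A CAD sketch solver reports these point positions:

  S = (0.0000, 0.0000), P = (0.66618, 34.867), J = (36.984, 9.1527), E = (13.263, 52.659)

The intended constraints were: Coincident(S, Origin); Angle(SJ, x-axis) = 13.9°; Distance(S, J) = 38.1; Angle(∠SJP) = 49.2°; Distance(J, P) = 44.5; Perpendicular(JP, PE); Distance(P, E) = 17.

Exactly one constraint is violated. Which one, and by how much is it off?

Distance(P, E) = 17 — off by 4.80.

S = (0.00, 0.00) ✓; SJ at 13.90° ✓; |SJ| = 38.10 ✓; ∠SJP = 49.20° ✓; |JP| = 44.50 ✓; ∠(JP, PE) = 90.00° ✓; |PE| = 21.80 ✗.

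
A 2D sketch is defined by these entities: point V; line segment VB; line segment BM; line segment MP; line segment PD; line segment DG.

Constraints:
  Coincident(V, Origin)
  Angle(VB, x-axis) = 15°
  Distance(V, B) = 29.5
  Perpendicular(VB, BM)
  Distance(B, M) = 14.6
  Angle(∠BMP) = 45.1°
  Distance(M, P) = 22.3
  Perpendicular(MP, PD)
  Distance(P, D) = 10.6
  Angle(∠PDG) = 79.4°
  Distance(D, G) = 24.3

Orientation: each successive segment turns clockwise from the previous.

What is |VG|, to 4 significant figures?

36.76

The perpendicularity gives PD at right angles to MP, so PD runs at 60.10°; with |PD| = 10.6, D = (18.23, 13.84). ∠PDG = 79.4° gives DG at -40.50° from the x-axis; with |DG| = 24.3, G = (36.70, -1.944). Then |VG| = |G − V| = 36.76.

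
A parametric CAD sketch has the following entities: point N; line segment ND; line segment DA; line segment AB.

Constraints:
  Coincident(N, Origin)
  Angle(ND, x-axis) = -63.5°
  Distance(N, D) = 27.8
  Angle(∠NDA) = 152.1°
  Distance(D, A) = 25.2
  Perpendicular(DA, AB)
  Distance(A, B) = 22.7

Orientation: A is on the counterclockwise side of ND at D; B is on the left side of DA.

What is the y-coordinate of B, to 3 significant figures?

-21.1

N is at the origin; ND runs at -63.5° with length 27.8, so D = 27.8·(cos -63.5°, sin -63.5°) = (12.4, -24.9). ∠NDA = 152.1°, so DA runs at -63.5° + (180° − 152.1°) = -35.6° from the x-axis; with |DA| = 25.2, A = D + 25.2·(cos -35.6°, sin -35.6°) = (32.9, -39.5). The perpendicularity gives AB at right angles to DA; with |AB| = 22.7 on the left of DA, B = A + 22.7·(0.582, 0.813) = (46.1, -21.1). So B.y = -21.1.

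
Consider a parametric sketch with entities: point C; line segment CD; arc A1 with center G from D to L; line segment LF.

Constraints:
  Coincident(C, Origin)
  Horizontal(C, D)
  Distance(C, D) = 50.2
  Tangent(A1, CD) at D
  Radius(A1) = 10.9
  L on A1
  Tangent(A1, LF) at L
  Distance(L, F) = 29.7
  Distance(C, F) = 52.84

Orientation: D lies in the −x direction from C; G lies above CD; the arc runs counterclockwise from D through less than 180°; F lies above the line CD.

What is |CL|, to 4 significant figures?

40.52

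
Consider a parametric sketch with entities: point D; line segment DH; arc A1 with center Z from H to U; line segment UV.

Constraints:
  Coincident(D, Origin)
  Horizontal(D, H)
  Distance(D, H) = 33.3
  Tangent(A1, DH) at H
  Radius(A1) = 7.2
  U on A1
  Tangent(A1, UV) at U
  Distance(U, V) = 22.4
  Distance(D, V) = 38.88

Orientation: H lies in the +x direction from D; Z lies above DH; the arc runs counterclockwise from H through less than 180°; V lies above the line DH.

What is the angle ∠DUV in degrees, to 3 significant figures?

69.2°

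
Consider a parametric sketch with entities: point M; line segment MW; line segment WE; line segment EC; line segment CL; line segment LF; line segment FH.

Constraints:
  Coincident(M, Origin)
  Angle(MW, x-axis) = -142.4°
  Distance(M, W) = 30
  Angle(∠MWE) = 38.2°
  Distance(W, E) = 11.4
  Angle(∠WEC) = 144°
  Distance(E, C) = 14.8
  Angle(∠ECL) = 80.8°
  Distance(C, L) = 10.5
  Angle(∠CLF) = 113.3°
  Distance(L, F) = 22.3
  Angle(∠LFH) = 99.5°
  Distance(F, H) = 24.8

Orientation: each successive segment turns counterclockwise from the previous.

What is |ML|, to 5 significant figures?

8.0367

∠WEC = 144.0° gives EC at 35.400° from the x-axis; with |EC| = 14.8, C = (-0.30542, -9.8504). ∠ECL = 80.8° gives CL at 134.60° from the x-axis; with |CL| = 10.5, L = (-7.6780, -2.3741). Then |ML| = |L − M| = 8.0367.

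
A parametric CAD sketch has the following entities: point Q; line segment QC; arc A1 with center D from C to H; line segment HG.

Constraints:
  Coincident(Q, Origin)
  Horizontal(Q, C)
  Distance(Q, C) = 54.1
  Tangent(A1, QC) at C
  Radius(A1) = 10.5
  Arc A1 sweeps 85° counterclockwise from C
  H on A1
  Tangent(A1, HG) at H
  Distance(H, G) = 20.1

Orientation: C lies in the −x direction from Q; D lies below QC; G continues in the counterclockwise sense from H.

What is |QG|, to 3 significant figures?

72.6

On A1, C sits at bearing 90° from D; an 85° counterclockwise sweep puts H at bearing 175°, so H = D + 10.5·(cos 175°, sin 175°) = (-64.6, -9.58). Tangency of A1 to HG means the radius DH is perpendicular to HG, so HG runs along (−sin 175°, cos 175°); with |HG| = 20.1, G = (-66.3, -29.6). Then |QG| = |G − Q| = 72.6.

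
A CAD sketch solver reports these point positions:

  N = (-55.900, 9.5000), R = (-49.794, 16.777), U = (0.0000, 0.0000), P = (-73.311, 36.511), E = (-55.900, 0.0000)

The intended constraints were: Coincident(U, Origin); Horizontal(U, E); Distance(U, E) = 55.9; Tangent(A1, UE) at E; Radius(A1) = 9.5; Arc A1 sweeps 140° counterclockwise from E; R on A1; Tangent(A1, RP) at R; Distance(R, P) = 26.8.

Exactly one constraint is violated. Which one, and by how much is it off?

Distance(R, P) = 26.8 — off by 3.90.

U = (0.00, 0.00) ✓; U.y = 0.00, E.y = 0.00 ✓; |UE| = 55.90 ✓; ∠(NE, EU) = 90.00° ✓; |NE| = 9.500 ✓; bearing(N→R) − bearing(N→E) = 140.0° ✓; |NR| = 9.499 ✓; ∠(NR, RP) = 90.00° ✓; |RP| = 30.70 ✗.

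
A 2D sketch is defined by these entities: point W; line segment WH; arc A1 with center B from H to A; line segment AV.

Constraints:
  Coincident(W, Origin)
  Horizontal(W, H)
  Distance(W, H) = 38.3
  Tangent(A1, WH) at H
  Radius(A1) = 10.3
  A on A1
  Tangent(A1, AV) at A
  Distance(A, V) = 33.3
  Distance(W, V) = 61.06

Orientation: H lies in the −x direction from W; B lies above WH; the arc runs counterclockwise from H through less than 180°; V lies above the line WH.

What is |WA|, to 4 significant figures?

32.05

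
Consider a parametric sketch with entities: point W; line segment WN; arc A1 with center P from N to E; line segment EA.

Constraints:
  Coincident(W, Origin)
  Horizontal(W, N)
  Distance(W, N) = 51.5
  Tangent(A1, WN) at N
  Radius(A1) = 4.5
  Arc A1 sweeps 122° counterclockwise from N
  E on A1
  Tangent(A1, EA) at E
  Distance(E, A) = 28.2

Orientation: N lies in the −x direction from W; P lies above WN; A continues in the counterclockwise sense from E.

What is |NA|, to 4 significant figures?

32.75

On A1, N sits at bearing -90° from P; a 122° counterclockwise sweep puts E at bearing 32°, so E = P + 4.5·(cos 32°, sin 32°) = (-47.68, 6.885). The tangent condition forces PE to be normal to EA, so EA runs along (−sin 32°, cos 32°); with |EA| = 28.2, A = (-62.63, 30.80). Then |NA| = |A − N| = 32.75.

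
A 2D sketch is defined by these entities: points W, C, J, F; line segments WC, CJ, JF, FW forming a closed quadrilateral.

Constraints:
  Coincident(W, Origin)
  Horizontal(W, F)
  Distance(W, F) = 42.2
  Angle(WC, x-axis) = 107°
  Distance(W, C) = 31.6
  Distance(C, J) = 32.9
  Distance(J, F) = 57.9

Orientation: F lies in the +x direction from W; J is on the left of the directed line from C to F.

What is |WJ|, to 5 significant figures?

53.913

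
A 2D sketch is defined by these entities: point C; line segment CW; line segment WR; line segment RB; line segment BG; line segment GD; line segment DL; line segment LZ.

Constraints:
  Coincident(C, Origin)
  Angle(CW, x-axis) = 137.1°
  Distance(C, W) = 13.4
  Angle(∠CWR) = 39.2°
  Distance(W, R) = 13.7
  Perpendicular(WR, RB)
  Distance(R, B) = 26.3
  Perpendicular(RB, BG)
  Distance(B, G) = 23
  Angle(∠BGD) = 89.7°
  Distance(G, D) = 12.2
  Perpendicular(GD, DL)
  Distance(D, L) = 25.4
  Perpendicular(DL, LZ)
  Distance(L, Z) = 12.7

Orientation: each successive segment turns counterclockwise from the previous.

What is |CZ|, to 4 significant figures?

19.33

C is at the origin; CW runs at 137.1° with length 13.4, so W = (-9.816, 9.122). ∠CWR = 39.2° gives WR at -82.10° from the x-axis; with |WR| = 13.7, R = (-7.933, -4.448). WR is perpendicular to RB, so RB runs at 7.900°; with |RB| = 26.3, B = (18.12, -0.8335). RB is perpendicular to BG, so BG runs at 97.90°; with |BG| = 23.0, G = (14.96, 21.95). ∠BGD = 89.7° gives GD at -171.8° from the x-axis; with |GD| = 12.2, D = (2.881, 20.21). GD is perpendicular to DL, so DL runs at -81.80°; with |DL| = 25.4, L = (6.504, -4.932). DL ⟂ LZ, so LZ runs at 8.200°; with |LZ| = 12.7, Z = (19.07, -3.121). Then |CZ| = |Z − C| = 19.33.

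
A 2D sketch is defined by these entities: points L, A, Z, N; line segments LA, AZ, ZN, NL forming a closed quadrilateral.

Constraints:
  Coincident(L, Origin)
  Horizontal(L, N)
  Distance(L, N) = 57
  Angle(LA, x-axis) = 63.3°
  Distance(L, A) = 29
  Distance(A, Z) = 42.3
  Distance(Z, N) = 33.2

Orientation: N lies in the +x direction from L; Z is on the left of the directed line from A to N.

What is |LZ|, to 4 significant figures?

63.96

Checks: |AZ| = 42.30 ✓; |ZN| = 33.20 ✓.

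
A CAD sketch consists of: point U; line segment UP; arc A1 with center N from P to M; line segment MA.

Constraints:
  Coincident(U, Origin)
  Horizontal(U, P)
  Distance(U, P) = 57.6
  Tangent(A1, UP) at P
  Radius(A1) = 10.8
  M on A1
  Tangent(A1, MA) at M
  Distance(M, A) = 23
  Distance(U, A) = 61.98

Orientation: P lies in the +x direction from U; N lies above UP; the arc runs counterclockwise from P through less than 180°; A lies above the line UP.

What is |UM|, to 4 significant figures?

68.19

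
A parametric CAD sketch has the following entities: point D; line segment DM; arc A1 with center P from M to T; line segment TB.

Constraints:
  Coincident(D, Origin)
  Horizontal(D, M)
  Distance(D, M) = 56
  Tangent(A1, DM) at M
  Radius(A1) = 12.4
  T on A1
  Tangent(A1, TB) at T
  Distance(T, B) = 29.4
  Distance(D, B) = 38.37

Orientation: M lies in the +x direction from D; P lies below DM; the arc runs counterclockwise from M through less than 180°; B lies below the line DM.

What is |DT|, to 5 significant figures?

46.760

Checks: ∠(PM, MD) = 90.00° ✓; |PT| = 12.40 ✓; ∠(PT, TB) = 90.00° ✓; |TB| = 29.40 ✓; |DB| = 38.37 ✓.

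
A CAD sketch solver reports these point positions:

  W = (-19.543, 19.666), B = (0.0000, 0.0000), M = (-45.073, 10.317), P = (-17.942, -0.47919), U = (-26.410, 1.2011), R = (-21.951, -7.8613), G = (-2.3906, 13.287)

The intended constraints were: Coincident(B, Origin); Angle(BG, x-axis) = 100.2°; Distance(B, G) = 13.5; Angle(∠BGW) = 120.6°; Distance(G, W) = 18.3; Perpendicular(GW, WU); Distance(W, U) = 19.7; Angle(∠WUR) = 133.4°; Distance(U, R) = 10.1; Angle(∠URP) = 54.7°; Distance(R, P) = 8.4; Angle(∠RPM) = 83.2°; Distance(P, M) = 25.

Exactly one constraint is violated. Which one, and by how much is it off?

Distance(P, M) = 25 — off by 4.20.

B = (0.00, 0.00) ✓; BG at 100.2° ✓; |BG| = 13.50 ✓; ∠BGW = 120.6° ✓; |GW| = 18.30 ✓; ∠(GW, WU) = 90.00° ✓; |WU| = 19.70 ✓; ∠WUR = 133.4° ✓; |UR| = 10.10 ✓; ∠URP = 54.70° ✓; |RP| = 8.400 ✓; ∠RPM = 83.19° ✓; |PM| = 29.20 ✗.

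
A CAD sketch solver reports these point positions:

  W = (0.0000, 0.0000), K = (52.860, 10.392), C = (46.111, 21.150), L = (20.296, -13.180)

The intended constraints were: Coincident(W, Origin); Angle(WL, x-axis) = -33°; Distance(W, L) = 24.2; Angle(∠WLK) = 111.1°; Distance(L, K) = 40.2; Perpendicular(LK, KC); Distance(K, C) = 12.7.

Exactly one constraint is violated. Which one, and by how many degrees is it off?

Perpendicular(LK, KC) — off by 3.80°.

W = (0.00, 0.00) ✓; WL at -33.00° ✓; |WL| = 24.20 ✓; ∠WLK = 111.1° ✓; |LK| = 40.20 ✓; ∠(LK, KC) = 86.20° ✗; |KC| = 12.70 ✓.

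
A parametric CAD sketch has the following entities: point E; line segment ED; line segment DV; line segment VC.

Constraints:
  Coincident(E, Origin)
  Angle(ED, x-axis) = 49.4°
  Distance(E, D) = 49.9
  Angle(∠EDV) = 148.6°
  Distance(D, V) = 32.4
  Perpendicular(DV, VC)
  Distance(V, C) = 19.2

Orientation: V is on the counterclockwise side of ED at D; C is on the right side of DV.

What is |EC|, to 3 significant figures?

87.6

E is at the origin; ED runs at 49.4° with length 49.9, so D = 49.9·(cos 49.4°, sin 49.4°) = (32.5, 37.9). ∠EDV = 148.6°, so DV runs at 49.4° + (180° − 148.6°) = 80.8° from the x-axis; with |DV| = 32.4, V = D + 32.4·(cos 80.8°, sin 80.8°) = (37.7, 69.9). DV ⟂ VC; with |VC| = 19.2 on the right of DV, C = V + 19.2·(0.987, -0.160) = (56.6, 66.8). Then |EC| = |C − E| = 87.6.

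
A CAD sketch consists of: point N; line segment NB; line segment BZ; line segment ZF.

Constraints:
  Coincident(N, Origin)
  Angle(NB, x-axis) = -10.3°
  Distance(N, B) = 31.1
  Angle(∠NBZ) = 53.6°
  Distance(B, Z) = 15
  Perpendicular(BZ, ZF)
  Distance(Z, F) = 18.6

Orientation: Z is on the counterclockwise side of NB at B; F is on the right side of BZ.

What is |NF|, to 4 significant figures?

43.77

N is at the origin; NB runs at -10.3° with length 31.1, so B = 31.1·(cos -10.3°, sin -10.3°) = (30.60, -5.561). ∠NBZ = 53.6°, so BZ runs at -10.3° + (180° − 53.6°) = 116.1° from the x-axis; with |BZ| = 15.0, Z = B + 15.0·(cos 116.1°, sin 116.1°) = (24.00, 7.910). BZ ⟂ ZF; with |ZF| = 18.6 on the right of BZ, F = Z + 18.6·(0.8980, 0.4399) = (40.70, 16.09). Then |NF| = |F − N| = 43.77.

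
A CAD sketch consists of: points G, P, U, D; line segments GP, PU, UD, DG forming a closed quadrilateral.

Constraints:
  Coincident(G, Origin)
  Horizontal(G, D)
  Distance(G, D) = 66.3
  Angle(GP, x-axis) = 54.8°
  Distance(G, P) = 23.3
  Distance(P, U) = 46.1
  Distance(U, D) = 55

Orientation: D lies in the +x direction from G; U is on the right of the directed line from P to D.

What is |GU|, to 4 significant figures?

32.44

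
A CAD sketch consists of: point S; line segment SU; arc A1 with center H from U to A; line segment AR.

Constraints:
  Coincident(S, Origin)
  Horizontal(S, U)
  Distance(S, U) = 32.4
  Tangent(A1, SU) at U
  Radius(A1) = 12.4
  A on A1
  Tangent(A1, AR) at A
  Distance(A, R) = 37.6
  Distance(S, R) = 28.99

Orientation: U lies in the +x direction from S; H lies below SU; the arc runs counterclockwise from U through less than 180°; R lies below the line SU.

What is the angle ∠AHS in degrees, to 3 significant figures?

26.4°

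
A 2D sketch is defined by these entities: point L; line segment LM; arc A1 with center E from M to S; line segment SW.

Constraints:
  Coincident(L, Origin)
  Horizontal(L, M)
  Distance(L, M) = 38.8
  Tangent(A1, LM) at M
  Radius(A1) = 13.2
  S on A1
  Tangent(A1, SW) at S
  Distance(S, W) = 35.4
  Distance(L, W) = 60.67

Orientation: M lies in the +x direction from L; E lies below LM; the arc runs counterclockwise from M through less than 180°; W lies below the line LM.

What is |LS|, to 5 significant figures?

30.459

L is at the origin; LM is horizontal with |LM| = 38.8 and M on the +x side, so M = (38.800, 0.0000). Since A1 is tangent to LM there, EM ⟂ LM, so E = M + (0, -13.2) = (38.800, -13.200). Since ES ⟂ SW (tangency), |EW| = √(13.2² + 35.4²) = 37.781 regardless of where S sits on A1. So W lies on both circle(L, 60.67) and circle(E, 37.781); the below-LM intersection is W = (33.469, -50.603). S is the foot of the tangent from W: S = (25.905, -16.021).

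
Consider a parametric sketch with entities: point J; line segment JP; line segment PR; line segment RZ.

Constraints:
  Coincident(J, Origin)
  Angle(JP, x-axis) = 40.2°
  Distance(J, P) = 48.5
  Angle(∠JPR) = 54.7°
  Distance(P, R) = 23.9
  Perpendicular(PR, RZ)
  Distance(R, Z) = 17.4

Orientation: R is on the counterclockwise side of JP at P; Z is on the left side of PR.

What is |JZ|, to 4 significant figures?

22.56

J is at the origin; JP runs at 40.2° with length 48.5, so P = 48.5·(cos 40.2°, sin 40.2°) = (37.04, 31.30). ∠JPR = 54.7°, so PR runs at 40.2° + (180° − 54.7°) = 165.5° from the x-axis; with |PR| = 23.9, R = P + 23.9·(cos 165.5°, sin 165.5°) = (13.91, 37.29). PR ⟂ RZ; with |RZ| = 17.4 on the left of PR, Z = R + 17.4·(-0.2504, -0.9681) = (9.549, 20.44). Then |JZ| = |Z − J| = 22.56.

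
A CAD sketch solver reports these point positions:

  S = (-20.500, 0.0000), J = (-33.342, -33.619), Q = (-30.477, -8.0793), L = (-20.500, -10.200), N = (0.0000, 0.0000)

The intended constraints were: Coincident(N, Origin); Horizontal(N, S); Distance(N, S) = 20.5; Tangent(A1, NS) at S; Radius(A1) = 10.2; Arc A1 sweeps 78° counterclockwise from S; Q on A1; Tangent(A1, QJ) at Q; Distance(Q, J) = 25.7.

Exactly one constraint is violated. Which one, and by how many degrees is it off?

Tangent(A1, QJ) at Q — off by 5.60°.

N = (0.00, 0.00) ✓; N.y = 0.00, S.y = 0.00 ✓; |NS| = 20.50 ✓; ∠(LS, SN) = 90.00° ✓; |LS| = 10.20 ✓; bearing(L→Q) − bearing(L→S) = 78.00° ✓; |LQ| = 10.20 ✓; ∠(LQ, QJ) = 84.40° ✗; |QJ| = 25.70 ✓.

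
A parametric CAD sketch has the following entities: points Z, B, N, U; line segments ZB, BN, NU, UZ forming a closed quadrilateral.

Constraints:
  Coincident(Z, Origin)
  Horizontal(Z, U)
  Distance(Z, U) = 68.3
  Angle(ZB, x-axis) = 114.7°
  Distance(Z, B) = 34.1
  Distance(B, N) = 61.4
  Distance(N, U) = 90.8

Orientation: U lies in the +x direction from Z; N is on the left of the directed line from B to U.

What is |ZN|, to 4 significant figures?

82.66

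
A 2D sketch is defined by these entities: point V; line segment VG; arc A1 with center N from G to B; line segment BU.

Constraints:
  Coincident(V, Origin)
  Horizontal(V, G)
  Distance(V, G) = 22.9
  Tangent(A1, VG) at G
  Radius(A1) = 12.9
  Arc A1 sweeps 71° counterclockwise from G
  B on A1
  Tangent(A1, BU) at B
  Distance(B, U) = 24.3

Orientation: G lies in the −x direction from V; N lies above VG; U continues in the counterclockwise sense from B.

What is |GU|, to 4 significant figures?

37.52

V is at the origin; VG is horizontal with |VG| = 22.9 and G on the −x side, so G = (-22.90, 0.000). A1 meets VG tangentially, so NG is at right angles to VG, so N = G + (0, 12.9) = (-22.90, 12.90). On A1, G sits at bearing -90° from N; a 71° counterclockwise sweep puts B at bearing -19°, so B = N + 12.9·(cos -19°, sin -19°) = (-10.70, 8.700). Since A1 is tangent to BU there, NB ⟂ BU, so BU runs along (−sin -19°, cos -19°); with |BU| = 24.3, U = (-2.792, 31.68). Then |GU| = |U − G| = 37.52.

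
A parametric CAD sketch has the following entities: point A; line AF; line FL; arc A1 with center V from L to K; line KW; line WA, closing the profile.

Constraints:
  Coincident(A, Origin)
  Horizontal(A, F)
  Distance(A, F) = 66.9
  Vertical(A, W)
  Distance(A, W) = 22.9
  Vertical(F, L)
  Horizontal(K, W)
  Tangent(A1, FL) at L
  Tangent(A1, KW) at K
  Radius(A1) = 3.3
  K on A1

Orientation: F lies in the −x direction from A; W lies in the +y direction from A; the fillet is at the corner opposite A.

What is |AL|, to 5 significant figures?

69.712

A is at the origin; AF is horizontal with |AF| = 66.9 and F on the −x side, so F = (-66.900, 0.0000). A and W share the same x with |AW| = 22.9 and W on the +y side, so W = (0.0000, 22.900). The virtual corner opposite A is at (-66.900, 22.900). Tangency of A1 to FL means the radius VL is perpendicular to FL and tangency of A1 to KW means the radius VK is perpendicular to KW, with radius 3.3, so the center V sits 3.3 in from both sides at V = (-63.600, 19.600). That places the tangent points at L = (-66.900, 19.600) on FL and K = (-63.600, 22.900) on KW. Then |AL| = |L − A| = 69.712.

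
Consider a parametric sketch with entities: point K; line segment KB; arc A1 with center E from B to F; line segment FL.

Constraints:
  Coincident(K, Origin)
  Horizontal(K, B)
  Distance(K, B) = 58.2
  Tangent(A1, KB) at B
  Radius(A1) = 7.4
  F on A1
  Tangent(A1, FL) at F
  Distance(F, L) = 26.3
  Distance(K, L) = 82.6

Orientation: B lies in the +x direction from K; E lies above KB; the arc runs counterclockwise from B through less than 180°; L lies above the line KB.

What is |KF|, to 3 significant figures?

64.5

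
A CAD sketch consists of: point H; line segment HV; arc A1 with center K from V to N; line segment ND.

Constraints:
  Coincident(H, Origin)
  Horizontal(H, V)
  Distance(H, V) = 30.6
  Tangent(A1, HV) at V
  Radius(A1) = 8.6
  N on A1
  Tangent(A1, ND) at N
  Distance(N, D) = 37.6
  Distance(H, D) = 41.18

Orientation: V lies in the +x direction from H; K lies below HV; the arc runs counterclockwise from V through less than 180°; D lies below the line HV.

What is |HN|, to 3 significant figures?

23.3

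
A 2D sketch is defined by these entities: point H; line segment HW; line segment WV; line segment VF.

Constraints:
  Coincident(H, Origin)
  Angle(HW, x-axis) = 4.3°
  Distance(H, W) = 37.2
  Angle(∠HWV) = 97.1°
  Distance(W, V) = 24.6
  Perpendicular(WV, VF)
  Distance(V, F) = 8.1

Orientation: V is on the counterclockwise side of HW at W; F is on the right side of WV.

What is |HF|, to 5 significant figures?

53.655

∠HWV = 97.1°, so WV runs at 4.3° + (180° − 97.1°) = 87.200° from the x-axis; with |WV| = 24.6, V = W + 24.6·(cos 87.200°, sin 87.200°) = (38.297, 27.360). WV ⟂ VF; with |VF| = 8.1 on the right of WV, F = V + 8.1·(0.99881, -0.048850) = (46.387, 26.964). Then |HF| = |F − H| = 53.655.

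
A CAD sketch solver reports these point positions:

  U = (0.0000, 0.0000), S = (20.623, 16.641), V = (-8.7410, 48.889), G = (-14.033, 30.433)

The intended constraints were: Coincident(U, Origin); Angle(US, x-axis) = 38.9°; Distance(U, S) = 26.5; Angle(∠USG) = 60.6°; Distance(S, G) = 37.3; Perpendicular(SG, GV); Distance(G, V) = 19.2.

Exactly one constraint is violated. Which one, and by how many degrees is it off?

Perpendicular(SG, GV) — off by 5.70°.

U = (0.00, 0.00) ✓; US at 38.90° ✓; |US| = 26.50 ✓; ∠USG = 60.60° ✓; |SG| = 37.30 ✓; ∠(SG, GV) = 84.30° ✗; |GV| = 19.20 ✓.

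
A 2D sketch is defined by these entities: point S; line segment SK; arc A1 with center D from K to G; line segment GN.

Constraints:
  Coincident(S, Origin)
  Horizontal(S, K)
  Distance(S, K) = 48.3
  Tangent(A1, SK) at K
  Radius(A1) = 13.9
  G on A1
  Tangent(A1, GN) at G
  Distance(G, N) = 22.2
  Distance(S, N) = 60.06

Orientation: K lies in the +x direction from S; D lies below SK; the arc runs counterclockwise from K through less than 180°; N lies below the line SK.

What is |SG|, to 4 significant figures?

40.74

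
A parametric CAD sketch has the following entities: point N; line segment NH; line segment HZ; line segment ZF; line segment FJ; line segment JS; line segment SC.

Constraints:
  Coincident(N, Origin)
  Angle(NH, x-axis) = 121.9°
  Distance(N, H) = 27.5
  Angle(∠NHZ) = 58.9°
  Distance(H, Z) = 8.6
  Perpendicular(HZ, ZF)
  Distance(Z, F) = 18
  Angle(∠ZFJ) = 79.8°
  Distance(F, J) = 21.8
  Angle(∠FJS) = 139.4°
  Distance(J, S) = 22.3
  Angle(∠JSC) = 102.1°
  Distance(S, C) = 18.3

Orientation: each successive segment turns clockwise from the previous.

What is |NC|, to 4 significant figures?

50.61

N is at the origin; NH runs at 121.9° with length 27.5, so H = (-14.53, 23.35). ∠NHZ = 58.9° gives HZ at 0.8000° from the x-axis; with |HZ| = 8.6, Z = (-5.933, 23.47). The perpendicularity gives ZF at right angles to HZ, so ZF runs at -89.20°; with |ZF| = 18.0, F = (-5.682, 5.469). ∠ZFJ = 79.8° gives FJ at 170.6° from the x-axis; with |FJ| = 21.8, J = (-27.19, 9.029). ∠FJS = 139.4° gives JS at 130.0° from the x-axis; with |JS| = 22.3, S = (-41.52, 26.11). ∠JSC = 102.1° gives SC at 52.10° from the x-axis; with |SC| = 18.3, C = (-30.28, 40.55). Then |NC| = |C − N| = 50.61.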